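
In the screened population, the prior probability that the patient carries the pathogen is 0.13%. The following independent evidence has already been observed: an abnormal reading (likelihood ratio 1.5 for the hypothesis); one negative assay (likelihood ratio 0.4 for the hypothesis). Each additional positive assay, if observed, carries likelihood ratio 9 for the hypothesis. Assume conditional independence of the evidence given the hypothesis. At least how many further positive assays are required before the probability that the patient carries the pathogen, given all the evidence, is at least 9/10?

Prior odds = 0.0013/0.9987 = 13/9987.
Combined Bayes factor of the evidence already in hand = 1.5 × 0.4 = 0.6.
Odds after that evidence = (13/9987) × 0.6 = 13/16645.
Target odds = 0.9/0.1 = 9.
Need 9ⁿ ≥ 9 ÷ (13/16645) = 149805/13.
9⁴ = 6561 falls short of 149805/13 but 9⁵ = 59049 reaches it, so n = 5.

5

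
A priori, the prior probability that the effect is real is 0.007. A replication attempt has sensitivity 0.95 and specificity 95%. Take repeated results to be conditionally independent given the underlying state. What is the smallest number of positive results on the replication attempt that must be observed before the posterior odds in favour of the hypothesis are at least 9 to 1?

Prior odds = 0.007/0.993 = 7/993.
False-positive rate = 1 − 0.95 = 0.05; likelihood ratio of a positive = 0.95/0.05 = 19.
Target odds = 9.
Need (7/993) × 19ⁿ ≥ 9, i.e. 19ⁿ ≥ 8937/7.
19² = 361 falls short of 8937/7 but 19³ = 6859 reaches it, so n = 3.

3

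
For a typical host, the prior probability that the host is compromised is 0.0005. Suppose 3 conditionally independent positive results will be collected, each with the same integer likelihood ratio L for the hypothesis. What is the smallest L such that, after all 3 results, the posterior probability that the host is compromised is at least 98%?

Prior odds = 0.0005/0.9995 = 1/1999.
Target odds = 0.98/0.02 = 49.
Need L³ ≥ 49 ÷ (1/1999) = 97951.
46³ = 97336 < 97951 ≤ 103823 = 47³, so L = 47.

47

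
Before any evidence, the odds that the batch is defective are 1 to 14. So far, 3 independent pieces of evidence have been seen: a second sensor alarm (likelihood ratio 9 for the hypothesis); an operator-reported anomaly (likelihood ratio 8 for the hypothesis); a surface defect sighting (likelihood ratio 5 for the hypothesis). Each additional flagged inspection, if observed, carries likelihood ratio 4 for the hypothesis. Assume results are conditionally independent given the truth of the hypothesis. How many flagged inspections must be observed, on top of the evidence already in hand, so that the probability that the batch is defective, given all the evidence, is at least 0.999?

Prior odds = 1/14.
Combined Bayes factor of the evidence already in hand = 9 × 8 × 5 = 360.
Odds after that evidence = (1/14) × 360 = 180/7.
Target odds = 0.999/0.001 = 999.
Need 4ⁿ ≥ 999 ÷ (180/7) = 38.85.
4² = 16 falls short of 38.85 but 4³ = 64 reaches it, so n = 3.

3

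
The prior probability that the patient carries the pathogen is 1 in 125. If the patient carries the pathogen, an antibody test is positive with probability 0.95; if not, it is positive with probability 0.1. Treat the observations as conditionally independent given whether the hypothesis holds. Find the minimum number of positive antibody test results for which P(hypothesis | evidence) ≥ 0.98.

4

Prior odds: 0.008 ÷ 0.992 = 1/124.
Likelihood ratio of a positive = 0.95/0.1 = 9.5.
Target odds: 0.98 ÷ 0.02 = 49.
Need (1/124) × 9.5ⁿ ≥ 49, i.e. 9.5ⁿ ≥ 6076.
9.5³ = 857.375 falls short of 6076 but 9.5⁴ = 8145.0625 reaches it, so n = 4.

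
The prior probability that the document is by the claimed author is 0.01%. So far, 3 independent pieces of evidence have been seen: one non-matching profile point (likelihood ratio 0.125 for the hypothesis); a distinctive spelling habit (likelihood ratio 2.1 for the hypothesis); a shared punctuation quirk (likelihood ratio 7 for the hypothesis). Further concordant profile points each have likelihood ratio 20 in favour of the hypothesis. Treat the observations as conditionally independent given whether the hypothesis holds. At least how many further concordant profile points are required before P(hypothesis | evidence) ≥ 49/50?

Prior odds = 0.0001/0.9999 = 1/9999.
Combined Bayes factor of the evidence already in hand = 0.125 × 2.1 × 7 = 1.8375.
Odds after that evidence = (1/9999) × 1.8375 = 49/266640.
Target odds = 0.98/0.02 = 49.
Need 20ⁿ ≥ 49 ÷ (49/266640) = 266640.
20⁴ = 160000 falls short of 266640 but 20⁵ = 3200000 reaches it, so n = 5.

5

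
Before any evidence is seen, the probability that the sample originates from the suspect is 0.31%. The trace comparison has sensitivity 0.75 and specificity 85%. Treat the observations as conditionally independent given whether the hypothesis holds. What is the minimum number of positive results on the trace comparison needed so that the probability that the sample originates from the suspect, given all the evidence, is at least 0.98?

7

Prior odds: 0.0031 ÷ 0.9969 = 31/9969.
False-positive rate = 1 − 0.85 = 0.15; likelihood ratio of a positive = 0.75/0.15 = 5.
Target posterior odds = 0.98/0.02 = 49.
Need (31/9969) × 5ⁿ ≥ 49, i.e. 5ⁿ ≥ 488481/31.
5⁶ = 15625 falls short of 488481/31 but 5⁷ = 78125 reaches it, so n = 7.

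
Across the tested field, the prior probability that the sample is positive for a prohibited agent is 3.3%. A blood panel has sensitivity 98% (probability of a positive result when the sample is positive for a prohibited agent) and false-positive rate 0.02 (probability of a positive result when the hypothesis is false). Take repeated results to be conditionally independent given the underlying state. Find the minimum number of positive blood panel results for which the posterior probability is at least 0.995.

3

Prior odds = 0.033/0.967 = 33/967.
Likelihood ratio of a positive result = 0.98/0.02 = 49.
Target odds: 0.995 ÷ 0.005 = 199.
Need (33/967) × 49ⁿ ≥ 199, i.e. 49ⁿ ≥ 192433/33.
49² = 2401 falls short of 192433/33 but 49³ = 117649 reaches it, so n = 3.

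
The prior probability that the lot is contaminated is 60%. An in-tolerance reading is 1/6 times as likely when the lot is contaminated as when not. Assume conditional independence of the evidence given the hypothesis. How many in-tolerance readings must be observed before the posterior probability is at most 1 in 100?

3

Prior odds = 0.6/0.4 = 1.5.
Likelihood ratio per in-tolerance reading = 1/6.
Target odds: 0.01 ÷ 0.99 = 1/99.
Need 1.5 × (1/6)ⁿ ≤ 1/99, i.e. (1/6)ⁿ ≤ 2/297.
(1/6)² = 1/36 is still above 2/297 but (1/6)³ = 1/216 is at or below it, so n = 3.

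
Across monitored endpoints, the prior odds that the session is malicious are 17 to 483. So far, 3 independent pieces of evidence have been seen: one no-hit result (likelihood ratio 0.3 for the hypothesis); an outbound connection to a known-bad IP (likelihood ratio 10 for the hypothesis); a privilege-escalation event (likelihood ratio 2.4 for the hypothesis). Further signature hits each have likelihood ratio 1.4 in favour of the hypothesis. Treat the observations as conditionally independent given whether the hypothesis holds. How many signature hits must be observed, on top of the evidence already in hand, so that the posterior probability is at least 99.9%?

Prior odds = 17/483.
Combined Bayes factor of the evidence already in hand = 0.3 × 10 × 2.4 = 7.2.
Odds after that evidence = (17/483) × 7.2 = 204/805.
Target odds = 0.999/0.001 = 999.
Need 1.4ⁿ ≥ 999 ÷ (204/805) = 268065/68.
1.4²⁴ ≈3214.2 falls short of 268065/68 but 1.4²⁵ ≈4499.88 reaches it, so n = 25.

25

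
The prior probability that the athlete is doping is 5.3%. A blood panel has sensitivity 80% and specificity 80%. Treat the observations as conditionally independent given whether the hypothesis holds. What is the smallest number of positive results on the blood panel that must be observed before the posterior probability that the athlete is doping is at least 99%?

6

Prior odds = 0.053/0.947 = 53/947.
False-positive rate = 1 − 0.8 = 0.2; likelihood ratio of a positive = 0.8/0.2 = 4.
Target odds: 0.99 ÷ 0.01 = 99.
Require 4ⁿ ≥ 99 ÷ (53/947) = 93753/53.
4⁵ = 1024 falls short of 93753/53 but 4⁶ = 4096 reaches it, so n = 6.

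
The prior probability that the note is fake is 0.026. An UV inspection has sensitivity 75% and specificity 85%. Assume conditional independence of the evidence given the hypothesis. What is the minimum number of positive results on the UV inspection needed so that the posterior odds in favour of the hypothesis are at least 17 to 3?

Prior odds: 0.026 ÷ 0.974 = 13/487.
False-positive rate = 1 − 0.85 = 0.15; likelihood ratio of a positive = 0.75/0.15 = 5.
Target odds = 17/3.
Need (13/487) × 5ⁿ ≥ 17/3, i.e. 5ⁿ ≥ 8279/39.
5³ = 125 falls short of 8279/39 but 5⁴ = 625 reaches it, so n = 4.

4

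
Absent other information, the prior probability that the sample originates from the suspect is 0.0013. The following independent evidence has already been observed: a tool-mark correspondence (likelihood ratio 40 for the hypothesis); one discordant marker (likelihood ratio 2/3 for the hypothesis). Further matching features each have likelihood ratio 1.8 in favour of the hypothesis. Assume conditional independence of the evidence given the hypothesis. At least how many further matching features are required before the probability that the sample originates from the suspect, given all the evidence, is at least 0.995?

Prior odds = 0.0013/0.9987 = 13/9987.
Combined Bayes factor of the evidence already in hand = 40 × (2/3) = 80/3.
Odds after that evidence = (13/9987) × 80/3 = 1040/29961.
Target odds = 0.995/0.005 = 199.
Need 1.8ⁿ ≥ 199 ÷ (1040/29961) = 5962239/1040.
1.8¹⁴ ≈3748.13 falls short of 5962239/1040 but 1.8¹⁵ ≈6746.64 reaches it, so n = 15.

15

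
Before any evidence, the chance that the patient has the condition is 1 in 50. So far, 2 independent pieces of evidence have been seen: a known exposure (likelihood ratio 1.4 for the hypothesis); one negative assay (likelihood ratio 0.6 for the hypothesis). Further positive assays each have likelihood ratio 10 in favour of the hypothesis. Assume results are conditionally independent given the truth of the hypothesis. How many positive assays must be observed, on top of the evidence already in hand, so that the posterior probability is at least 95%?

Prior odds = 0.02/0.98 = 1/49.
Combined Bayes factor of the evidence already in hand = 1.4 × 0.6 = 0.84.
Odds after that evidence = (1/49) × 0.84 = 3/175.
Target odds = 0.95/0.05 = 19.
Need 10ⁿ ≥ 19 ÷ (3/175) = 3325/3.
10³ = 1000 falls short of 3325/3 but 10⁴ = 10000 reaches it, so n = 4.

4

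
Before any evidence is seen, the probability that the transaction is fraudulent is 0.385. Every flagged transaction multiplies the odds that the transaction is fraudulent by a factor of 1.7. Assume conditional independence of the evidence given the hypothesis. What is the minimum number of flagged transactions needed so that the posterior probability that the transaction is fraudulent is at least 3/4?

3

Prior odds = 0.385/0.615 = 77/123.
Likelihood ratio per flagged transaction = 1.7.
Target posterior odds = 0.75/0.25 = 3.
Require 1.7ⁿ ≥ 3 ÷ (77/123) = 369/77.
1.7² = 2.89 falls short of 369/77 but 1.7³ = 4.913 reaches it, so n = 3.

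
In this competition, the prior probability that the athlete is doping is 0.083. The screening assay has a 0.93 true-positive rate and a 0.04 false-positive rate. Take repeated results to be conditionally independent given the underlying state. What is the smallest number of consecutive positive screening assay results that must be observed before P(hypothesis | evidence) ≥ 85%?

2

Prior odds: 0.083 ÷ 0.917 = 83/917.
Likelihood ratio of a positive result = 0.93/0.04 = 23.25.
Target odds: 0.85 ÷ 0.15 = 17/3.
Need (83/917) × 23.25ⁿ ≥ 17/3, i.e. 23.25ⁿ ≥ 15589/249.
23.25¹ = 23.25 falls short of 15589/249 but 23.25² = 540.5625 reaches it, so n = 2.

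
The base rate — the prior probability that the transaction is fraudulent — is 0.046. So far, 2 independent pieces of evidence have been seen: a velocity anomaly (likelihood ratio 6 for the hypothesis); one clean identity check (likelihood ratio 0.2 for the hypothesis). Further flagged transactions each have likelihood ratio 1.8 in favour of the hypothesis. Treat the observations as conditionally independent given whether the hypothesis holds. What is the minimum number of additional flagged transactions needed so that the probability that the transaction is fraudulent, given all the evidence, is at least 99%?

13

Prior odds = 0.046/0.954 = 23/477.
Combined Bayes factor of the evidence already in hand = 6 × 0.2 = 1.2.
Odds after that evidence = (23/477) × 1.2 = 46/795.
Target odds = 0.99/0.01 = 99.
Need 1.8ⁿ ≥ 99 ÷ (46/795) = 78705/46.
1.8¹² ≈1156.83 falls short of 78705/46 but 1.8¹³ ≈2082.3 reaches it, so n = 13.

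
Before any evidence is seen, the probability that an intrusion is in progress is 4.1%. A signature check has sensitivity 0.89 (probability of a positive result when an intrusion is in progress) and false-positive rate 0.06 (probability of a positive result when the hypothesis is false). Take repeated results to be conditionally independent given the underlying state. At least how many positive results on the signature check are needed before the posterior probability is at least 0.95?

3

Prior odds = 0.041/0.959 = 41/959.
Likelihood ratio of a positive result = 0.89/0.06 = 89/6.
Target posterior odds = 0.95/0.05 = 19.
Need (41/959) × (89/6)ⁿ ≥ 19, i.e. (89/6)ⁿ ≥ 18221/41.
(89/6)² = 7921/36 falls short of 18221/41 but (89/6)³ = 704969/216 reaches it, so n = 3.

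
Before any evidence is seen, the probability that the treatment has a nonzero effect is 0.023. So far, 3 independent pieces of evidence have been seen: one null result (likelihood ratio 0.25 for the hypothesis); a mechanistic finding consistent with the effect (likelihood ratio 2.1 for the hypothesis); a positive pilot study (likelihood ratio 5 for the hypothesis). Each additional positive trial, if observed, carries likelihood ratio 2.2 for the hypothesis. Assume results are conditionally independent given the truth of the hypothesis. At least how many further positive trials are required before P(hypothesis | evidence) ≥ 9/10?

Prior odds = 0.023/0.977 = 23/977.
Combined Bayes factor of the evidence already in hand = 0.25 × 2.1 × 5 = 2.625.
Odds after that evidence = (23/977) × 2.625 = 483/7816.
Target odds = 0.9/0.1 = 9.
Need 2.2ⁿ ≥ 9 ÷ (483/7816) = 23448/161.
2.2⁶ = 1771561/15625 falls short of 23448/161 but 2.2⁷ = 19487171/78125 reaches it, so n = 7.

7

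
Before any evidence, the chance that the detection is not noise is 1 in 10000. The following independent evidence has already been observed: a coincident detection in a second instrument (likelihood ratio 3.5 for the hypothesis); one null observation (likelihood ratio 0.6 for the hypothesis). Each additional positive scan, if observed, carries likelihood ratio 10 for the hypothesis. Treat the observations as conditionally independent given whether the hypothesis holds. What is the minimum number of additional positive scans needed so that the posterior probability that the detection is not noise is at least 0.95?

Prior odds = 0.0001/0.9999 = 1/9999.
Combined Bayes factor of the evidence already in hand = 3.5 × 0.6 = 2.1.
Odds after that evidence = (1/9999) × 2.1 = 7/33330.
Target odds = 0.95/0.05 = 19.
Need 10ⁿ ≥ 19 ÷ (7/33330) = 633270/7.
10⁴ = 10000 falls short of 633270/7 but 10⁵ = 100000 reaches it, so n = 5.

5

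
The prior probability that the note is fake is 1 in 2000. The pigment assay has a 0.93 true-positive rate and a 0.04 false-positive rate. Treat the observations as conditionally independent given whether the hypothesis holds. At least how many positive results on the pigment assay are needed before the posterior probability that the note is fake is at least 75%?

3

Prior odds: 0.0005 ÷ 0.9995 = 1/1999.
Likelihood ratio of a positive result = 0.93/0.04 = 23.25.
Target posterior odds = 0.75/0.25 = 3.
Require 23.25ⁿ ≥ 3 ÷ (1/1999) = 5997.
23.25² = 540.5625 falls short of 5997 but 23.25³ = 804357/64 reaches it, so n = 3.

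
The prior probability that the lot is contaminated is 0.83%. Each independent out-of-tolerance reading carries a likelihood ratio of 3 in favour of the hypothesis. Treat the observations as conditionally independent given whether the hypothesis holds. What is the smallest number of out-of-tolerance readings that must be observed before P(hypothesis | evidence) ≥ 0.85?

6

Prior odds = 0.0083/0.9917 = 83/9917.
Likelihood ratio per out-of-tolerance reading = 3.
Target odds: 0.85 ÷ 0.15 = 17/3.
Need (83/9917) × 3ⁿ ≥ 17/3, i.e. 3ⁿ ≥ 168589/249.
3⁵ = 243 falls short of 168589/249 but 3⁶ = 729 reaches it, so n = 6.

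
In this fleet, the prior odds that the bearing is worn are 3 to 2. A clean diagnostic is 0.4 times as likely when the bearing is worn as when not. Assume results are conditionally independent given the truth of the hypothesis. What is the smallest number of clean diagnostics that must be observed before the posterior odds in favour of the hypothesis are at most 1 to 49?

Prior odds = 1.5.
Likelihood ratio per clean diagnostic = 0.4.
Target odds = 1/49.
Need 1.5 × 0.4ⁿ ≤ 1/49, i.e. 0.4ⁿ ≤ 2/147.
0.4⁴ = 0.0256 is still above 2/147 but 0.4⁵ = 0.01024 is at or below it, so n = 5.

5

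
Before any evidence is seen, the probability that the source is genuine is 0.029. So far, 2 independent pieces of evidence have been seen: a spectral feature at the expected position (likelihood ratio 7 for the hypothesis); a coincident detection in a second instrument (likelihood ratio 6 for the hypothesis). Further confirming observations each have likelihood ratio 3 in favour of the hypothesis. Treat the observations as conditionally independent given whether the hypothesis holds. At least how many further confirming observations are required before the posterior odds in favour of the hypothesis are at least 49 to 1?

4

Prior odds = 0.029/0.971 = 29/971.
Combined Bayes factor of the evidence already in hand = 7 × 6 = 42.
Odds after that evidence = (29/971) × 42 = 1218/971.
Target odds = 49.
Need 3ⁿ ≥ 49 ÷ (1218/971) = 6797/174.
3³ = 27 falls short of 6797/174 but 3⁴ = 81 reaches it, so n = 4.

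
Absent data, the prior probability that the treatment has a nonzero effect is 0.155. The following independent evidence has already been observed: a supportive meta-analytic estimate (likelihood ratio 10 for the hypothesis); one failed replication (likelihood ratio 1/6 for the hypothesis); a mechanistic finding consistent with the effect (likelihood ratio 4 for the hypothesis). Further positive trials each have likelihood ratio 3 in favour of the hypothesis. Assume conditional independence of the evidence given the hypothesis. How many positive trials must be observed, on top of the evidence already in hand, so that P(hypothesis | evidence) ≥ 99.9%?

Prior odds = 0.155/0.845 = 31/169.
Combined Bayes factor of the evidence already in hand = 10 × (1/6) × 4 = 20/3.
Odds after that evidence = (31/169) × 20/3 = 620/507.
Target odds = 0.999/0.001 = 999.
Need 3ⁿ ≥ 999 ÷ (620/507) = 506493/620.
3⁶ = 729 falls short of 506493/620 but 3⁷ = 2187 reaches it, so n = 7.

7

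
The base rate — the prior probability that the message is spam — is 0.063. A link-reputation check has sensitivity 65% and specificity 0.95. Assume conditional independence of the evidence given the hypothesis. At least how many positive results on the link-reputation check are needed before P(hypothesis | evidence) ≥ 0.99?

3

Prior odds = 0.063/0.937 = 63/937.
False-positive rate = 1 − 0.95 = 0.05; likelihood ratio of a positive = 0.65/0.05 = 13.
Target odds: 0.99 ÷ 0.01 = 99.
Need (63/937) × 13ⁿ ≥ 99, i.e. 13ⁿ ≥ 10307/7.
13² = 169 falls short of 10307/7 but 13³ = 2197 reaches it, so n = 3.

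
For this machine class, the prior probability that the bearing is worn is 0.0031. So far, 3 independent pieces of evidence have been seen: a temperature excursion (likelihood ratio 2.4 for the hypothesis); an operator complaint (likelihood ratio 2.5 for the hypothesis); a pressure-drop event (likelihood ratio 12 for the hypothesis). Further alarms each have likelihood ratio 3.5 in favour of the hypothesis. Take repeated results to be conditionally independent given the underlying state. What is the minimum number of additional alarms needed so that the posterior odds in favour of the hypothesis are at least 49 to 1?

5

Prior odds = 0.0031/0.9969 = 31/9969.
Combined Bayes factor of the evidence already in hand = 2.4 × 2.5 × 12 = 72.
Odds after that evidence = (31/9969) × 72 = 744/3323.
Target odds = 49.
Need 3.5ⁿ ≥ 49 ÷ (744/3323) = 162827/744.
3.5⁴ = 150.0625 falls short of 162827/744 but 3.5⁵ = 525.21875 reaches it, so n = 5.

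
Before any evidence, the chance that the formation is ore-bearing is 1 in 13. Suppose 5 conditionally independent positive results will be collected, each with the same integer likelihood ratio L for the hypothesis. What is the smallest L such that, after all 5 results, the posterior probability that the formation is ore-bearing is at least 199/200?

5

Prior odds = (1/13)/(12/13) = 1/12.
Target odds = 0.995/0.005 = 199.
Need L⁵ ≥ 199 ÷ (1/12) = 2388.
4⁵ = 1024 < 2388 ≤ 3125 = 5⁵, so L = 5.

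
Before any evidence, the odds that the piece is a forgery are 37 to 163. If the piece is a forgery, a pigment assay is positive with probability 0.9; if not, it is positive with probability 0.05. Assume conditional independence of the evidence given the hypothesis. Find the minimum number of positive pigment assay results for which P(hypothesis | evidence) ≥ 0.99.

Prior odds = 37/163.
Likelihood ratio of a positive = 0.9/0.05 = 18.
Target odds: 0.99 ÷ 0.01 = 99.
Need (37/163) × 18ⁿ ≥ 99, i.e. 18ⁿ ≥ 16137/37.
18² = 324 falls short of 16137/37 but 18³ = 5832 reaches it, so n = 3.

3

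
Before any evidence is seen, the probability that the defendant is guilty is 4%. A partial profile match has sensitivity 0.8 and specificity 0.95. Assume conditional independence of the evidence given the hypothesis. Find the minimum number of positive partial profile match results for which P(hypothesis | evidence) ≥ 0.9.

2

Prior odds = 0.04/0.96 = 1/24.
False-positive rate = 1 − 0.95 = 0.05; likelihood ratio of a positive = 0.8/0.05 = 16.
Target odds: 0.9 ÷ 0.1 = 9.
Need (1/24) × 16ⁿ ≥ 9, i.e. 16ⁿ ≥ 216.
16¹ = 16 falls short of 216 but 16² = 256 reaches it, so n = 2.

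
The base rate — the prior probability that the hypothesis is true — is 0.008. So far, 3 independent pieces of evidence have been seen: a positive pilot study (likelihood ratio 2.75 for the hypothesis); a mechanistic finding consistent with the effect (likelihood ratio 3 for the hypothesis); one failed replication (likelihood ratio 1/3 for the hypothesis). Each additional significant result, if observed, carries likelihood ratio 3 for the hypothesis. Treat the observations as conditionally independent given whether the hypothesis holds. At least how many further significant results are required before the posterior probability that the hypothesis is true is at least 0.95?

7

Prior odds = 0.008/0.992 = 1/124.
Combined Bayes factor of the evidence already in hand = 2.75 × 3 × (1/3) = 2.75.
Odds after that evidence = (1/124) × 2.75 = 11/496.
Target odds = 0.95/0.05 = 19.
Need 3ⁿ ≥ 19 ÷ (11/496) = 9424/11.
3⁶ = 729 falls short of 9424/11 but 3⁷ = 2187 reaches it, so n = 7.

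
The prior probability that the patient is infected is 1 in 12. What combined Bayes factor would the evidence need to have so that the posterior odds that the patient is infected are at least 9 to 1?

99

Prior odds = (1/12)/(11/12) = 1/11.
Target odds = 9.
Required Bayes factor = 9 ÷ (1/11) = 99.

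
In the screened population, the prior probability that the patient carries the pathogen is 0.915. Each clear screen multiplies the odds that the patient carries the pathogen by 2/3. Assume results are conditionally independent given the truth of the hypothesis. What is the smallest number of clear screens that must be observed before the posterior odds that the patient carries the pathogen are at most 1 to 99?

Prior odds: 0.915 ÷ 0.085 = 183/17.
Likelihood ratio per clear screen = 2/3.
Target odds = 1/99.
Require (2/3)ⁿ ≤ 1/99 ÷ (183/17) = 17/18117.
(2/3)¹⁷ = 131072/129140163 is still above 17/18117 but (2/3)¹⁸ = 262144/387420489 is at or below it, so n = 18.

18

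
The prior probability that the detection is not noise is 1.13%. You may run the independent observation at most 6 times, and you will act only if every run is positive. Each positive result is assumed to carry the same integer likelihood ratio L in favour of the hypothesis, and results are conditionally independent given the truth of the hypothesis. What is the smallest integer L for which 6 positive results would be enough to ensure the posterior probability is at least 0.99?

5

Prior odds = 0.0113/0.9887 = 113/9887.
Target odds = 0.99/0.01 = 99.
Need L⁶ ≥ 99 ÷ (113/9887) = 978813/113.
4⁶ = 4096 < 978813/113 ≤ 15625 = 5⁶, so L = 5.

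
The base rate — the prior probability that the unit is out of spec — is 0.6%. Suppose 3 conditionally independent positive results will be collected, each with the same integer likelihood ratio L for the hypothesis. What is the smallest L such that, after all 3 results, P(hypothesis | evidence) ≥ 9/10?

12

Prior odds = 0.006/0.994 = 3/497.
Target odds = 0.9/0.1 = 9.
Need L³ ≥ 9 ÷ (3/497) = 1491.
11³ = 1331 < 1491 ≤ 1728 = 12³, so L = 12.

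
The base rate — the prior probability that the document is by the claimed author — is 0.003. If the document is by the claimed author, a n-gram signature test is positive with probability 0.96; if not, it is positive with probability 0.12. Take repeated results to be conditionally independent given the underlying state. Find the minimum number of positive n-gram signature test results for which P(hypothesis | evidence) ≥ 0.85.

Prior odds = 0.003/0.997 = 3/997.
Likelihood ratio of a positive = 0.96/0.12 = 8.
Target odds: 0.85 ÷ 0.15 = 17/3.
Need (3/997) × 8ⁿ ≥ 17/3, i.e. 8ⁿ ≥ 16949/9.
8³ = 512 falls short of 16949/9 but 8⁴ = 4096 reaches it, so n = 4.

4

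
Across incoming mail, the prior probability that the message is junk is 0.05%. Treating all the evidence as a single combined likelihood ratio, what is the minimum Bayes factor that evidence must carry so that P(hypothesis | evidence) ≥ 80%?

Prior odds = 0.0005/0.9995 = 1/1999.
Target odds = 0.8/0.2 = 4.
Required Bayes factor = 4 ÷ (1/1999) = 7996.

7996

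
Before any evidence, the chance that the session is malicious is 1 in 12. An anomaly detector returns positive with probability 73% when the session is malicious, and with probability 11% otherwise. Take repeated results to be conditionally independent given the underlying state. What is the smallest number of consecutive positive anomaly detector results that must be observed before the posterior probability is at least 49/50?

4

Prior odds = (1/12)/(11/12) = 1/11.
Likelihood ratio of a positive result = 0.73/0.11 = 73/11.
Target posterior odds = 0.98/0.02 = 49.
Require (73/11)ⁿ ≥ 49 ÷ (1/11) = 539.
(73/11)³ = 389017/1331 falls short of 539 but (73/11)⁴ = 28398241/14641 reaches it, so n = 4.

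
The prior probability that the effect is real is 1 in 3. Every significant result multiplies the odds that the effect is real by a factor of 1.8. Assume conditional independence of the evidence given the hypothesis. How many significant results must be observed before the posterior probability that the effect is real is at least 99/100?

9

Prior odds: (1/3) ÷ (2/3) = 0.5.
Likelihood ratio per significant result = 1.8.
Target odds: 0.99 ÷ 0.01 = 99.
Require 1.8ⁿ ≥ 99 ÷ 0.5 = 198.
1.8⁸ = 43046721/390625 falls short of 198 but 1.8⁹ = 387420489/1953125 reaches it, so n = 9.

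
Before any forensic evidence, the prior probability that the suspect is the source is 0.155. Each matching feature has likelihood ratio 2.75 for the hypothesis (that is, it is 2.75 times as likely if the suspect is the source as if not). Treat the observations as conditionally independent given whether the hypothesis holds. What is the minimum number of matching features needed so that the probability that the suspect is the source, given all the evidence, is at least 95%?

5

Prior odds: 0.155 ÷ 0.845 = 31/169.
Likelihood ratio per matching feature = 2.75.
Target odds: 0.95 ÷ 0.05 = 19.
Require 2.75ⁿ ≥ 19 ÷ (31/169) = 3211/31.
2.75⁴ = 57.19140625 falls short of 3211/31 but 2.75⁵ = 161051/1024 reaches it, so n = 5.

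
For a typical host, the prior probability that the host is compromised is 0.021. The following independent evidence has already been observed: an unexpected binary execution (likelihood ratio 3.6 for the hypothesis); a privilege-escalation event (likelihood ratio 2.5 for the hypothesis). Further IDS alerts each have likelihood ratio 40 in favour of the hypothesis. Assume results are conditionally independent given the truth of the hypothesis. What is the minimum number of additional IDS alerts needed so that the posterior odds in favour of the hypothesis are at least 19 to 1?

Prior odds = 0.021/0.979 = 21/979.
Combined Bayes factor of the evidence already in hand = 3.6 × 2.5 = 9.
Odds after that evidence = (21/979) × 9 = 189/979.
Target odds = 19.
Need 40ⁿ ≥ 19 ÷ (189/979) = 18601/189.
40¹ = 40 falls short of 18601/189 but 40² = 1600 reaches it, so n = 2.

2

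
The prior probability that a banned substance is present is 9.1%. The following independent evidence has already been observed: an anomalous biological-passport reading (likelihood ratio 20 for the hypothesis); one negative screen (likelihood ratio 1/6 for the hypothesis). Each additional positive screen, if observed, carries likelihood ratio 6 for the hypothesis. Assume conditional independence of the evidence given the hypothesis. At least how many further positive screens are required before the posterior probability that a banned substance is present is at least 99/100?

Prior odds = 0.091/0.909 = 91/909.
Combined Bayes factor of the evidence already in hand = 20 × (1/6) = 10/3.
Odds after that evidence = (91/909) × 10/3 = 910/2727.
Target odds = 0.99/0.01 = 99.
Need 6ⁿ ≥ 99 ÷ (910/2727) = 269973/910.
6³ = 216 falls short of 269973/910 but 6⁴ = 1296 reaches it, so n = 4.

4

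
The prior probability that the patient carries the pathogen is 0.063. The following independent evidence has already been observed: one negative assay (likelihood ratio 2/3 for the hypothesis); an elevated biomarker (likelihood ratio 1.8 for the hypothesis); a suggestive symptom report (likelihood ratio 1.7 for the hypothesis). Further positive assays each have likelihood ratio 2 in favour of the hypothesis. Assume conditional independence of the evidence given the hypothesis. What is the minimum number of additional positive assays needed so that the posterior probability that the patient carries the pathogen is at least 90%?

Prior odds = 0.063/0.937 = 63/937.
Combined Bayes factor of the evidence already in hand = (2/3) × 1.8 × 1.7 = 2.04.
Odds after that evidence = (63/937) × 2.04 = 3213/23425.
Target odds = 0.9/0.1 = 9.
Need 2ⁿ ≥ 9 ÷ (3213/23425) = 23425/357.
2⁶ = 64 falls short of 23425/357 but 2⁷ = 128 reaches it, so n = 7.

7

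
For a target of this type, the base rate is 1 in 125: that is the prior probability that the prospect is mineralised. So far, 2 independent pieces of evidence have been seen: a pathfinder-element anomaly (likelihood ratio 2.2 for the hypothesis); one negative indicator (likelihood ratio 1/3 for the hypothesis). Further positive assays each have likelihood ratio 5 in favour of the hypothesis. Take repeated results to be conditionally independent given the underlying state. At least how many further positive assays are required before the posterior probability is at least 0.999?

Prior odds = 0.008/0.992 = 1/124.
Combined Bayes factor of the evidence already in hand = 2.2 × (1/3) = 11/15.
Odds after that evidence = (1/124) × 11/15 = 11/1860.
Target odds = 0.999/0.001 = 999.
Need 5ⁿ ≥ 999 ÷ (11/1860) = 1858140/11.
5⁷ = 78125 falls short of 1858140/11 but 5⁸ = 390625 reaches it, so n = 8.

8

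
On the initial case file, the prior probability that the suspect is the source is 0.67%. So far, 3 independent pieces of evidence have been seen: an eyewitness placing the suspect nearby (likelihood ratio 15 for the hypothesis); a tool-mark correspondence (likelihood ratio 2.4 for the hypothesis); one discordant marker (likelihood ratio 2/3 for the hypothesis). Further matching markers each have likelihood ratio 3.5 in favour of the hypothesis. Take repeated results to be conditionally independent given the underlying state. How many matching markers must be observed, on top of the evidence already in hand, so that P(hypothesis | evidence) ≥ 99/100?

Prior odds = 0.0067/0.9933 = 67/9933.
Combined Bayes factor of the evidence already in hand = 15 × 2.4 × (2/3) = 24.
Odds after that evidence = (67/9933) × 24 = 536/3311.
Target odds = 0.99/0.01 = 99.
Need 3.5ⁿ ≥ 99 ÷ (536/3311) = 327789/536.
3.5⁵ = 525.21875 falls short of 327789/536 but 3.5⁶ = 1838.265625 reaches it, so n = 6.

6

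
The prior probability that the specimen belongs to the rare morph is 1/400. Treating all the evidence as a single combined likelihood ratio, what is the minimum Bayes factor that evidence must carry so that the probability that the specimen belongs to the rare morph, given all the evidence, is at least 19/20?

7581

Prior odds = 0.0025/0.9975 = 1/399.
Target odds = 0.95/0.05 = 19.
Required Bayes factor = 19 ÷ (1/399) = 7581.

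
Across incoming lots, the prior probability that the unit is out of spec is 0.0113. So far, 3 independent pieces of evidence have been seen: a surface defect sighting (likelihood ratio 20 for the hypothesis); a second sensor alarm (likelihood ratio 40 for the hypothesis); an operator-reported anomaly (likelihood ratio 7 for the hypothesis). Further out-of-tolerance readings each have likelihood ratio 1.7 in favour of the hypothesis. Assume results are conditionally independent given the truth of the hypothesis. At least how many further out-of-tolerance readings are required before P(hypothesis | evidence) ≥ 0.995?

Prior odds = 0.0113/0.9887 = 113/9887.
Combined Bayes factor of the evidence already in hand = 20 × 40 × 7 = 5600.
Odds after that evidence = (113/9887) × 5600 = 632800/9887.
Target odds = 0.995/0.005 = 199.
Need 1.7ⁿ ≥ 199 ÷ (632800/9887) = 1967513/632800.
1.7² = 2.89 falls short of 1967513/632800 but 1.7³ = 4.913 reaches it, so n = 3.

3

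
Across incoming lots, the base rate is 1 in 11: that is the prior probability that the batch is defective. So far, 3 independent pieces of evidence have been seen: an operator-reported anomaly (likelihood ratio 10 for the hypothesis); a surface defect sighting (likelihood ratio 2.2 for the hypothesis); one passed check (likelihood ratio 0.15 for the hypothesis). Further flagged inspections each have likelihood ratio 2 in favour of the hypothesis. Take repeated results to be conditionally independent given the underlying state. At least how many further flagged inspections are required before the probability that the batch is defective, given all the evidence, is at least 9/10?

Prior odds = (1/11)/(10/11) = 0.1.
Combined Bayes factor of the evidence already in hand = 10 × 2.2 × 0.15 = 3.3.
Odds after that evidence = 0.1 × 3.3 = 0.33.
Target odds = 0.9/0.1 = 9.
Need 2ⁿ ≥ 9 ÷ 0.33 = 300/11.
2⁴ = 16 falls short of 300/11 but 2⁵ = 32 reaches it, so n = 5.

5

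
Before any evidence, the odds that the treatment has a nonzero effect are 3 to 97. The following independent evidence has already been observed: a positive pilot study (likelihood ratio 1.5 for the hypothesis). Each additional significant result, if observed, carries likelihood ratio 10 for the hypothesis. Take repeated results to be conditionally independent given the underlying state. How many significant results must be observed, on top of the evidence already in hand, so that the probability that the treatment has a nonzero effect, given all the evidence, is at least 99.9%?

Prior odds = 3/97.
Bayes factor of the evidence already in hand = 1.5.
Odds after that evidence = (3/97) × 1.5 = 9/194.
Target odds = 0.999/0.001 = 999.
Need 10ⁿ ≥ 999 ÷ (9/194) = 21534.
10⁴ = 10000 falls short of 21534 but 10⁵ = 100000 reaches it, so n = 5.

5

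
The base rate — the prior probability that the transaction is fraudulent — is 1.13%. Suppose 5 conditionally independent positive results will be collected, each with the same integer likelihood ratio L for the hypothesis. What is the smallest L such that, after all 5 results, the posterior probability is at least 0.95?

5

Prior odds = 0.0113/0.9887 = 113/9887.
Target odds = 0.95/0.05 = 19.
Need L⁵ ≥ 19 ÷ (113/9887) = 187853/113.
4⁵ = 1024 < 187853/113 ≤ 3125 = 5⁵, so L = 5.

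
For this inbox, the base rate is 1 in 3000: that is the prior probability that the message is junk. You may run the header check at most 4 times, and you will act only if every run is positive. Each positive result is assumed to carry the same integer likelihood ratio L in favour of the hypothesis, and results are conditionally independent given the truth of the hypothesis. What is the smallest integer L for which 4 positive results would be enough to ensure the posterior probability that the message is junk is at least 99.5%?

28

Prior odds = (1/3000)/(2999/3000) = 1/2999.
Target odds = 0.995/0.005 = 199.
Need L⁴ ≥ 199 ÷ (1/2999) = 596801.
27⁴ = 531441 < 596801 ≤ 614656 = 28⁴, so L = 28.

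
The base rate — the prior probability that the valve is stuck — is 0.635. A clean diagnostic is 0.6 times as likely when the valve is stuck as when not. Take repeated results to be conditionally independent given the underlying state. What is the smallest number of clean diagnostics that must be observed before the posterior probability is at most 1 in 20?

7

Prior odds: 0.635 ÷ 0.365 = 127/73.
Likelihood ratio per clean diagnostic = 0.6.
Target posterior odds = 0.05/0.95 = 1/19.
Need (127/73) × 0.6ⁿ ≤ 1/19, i.e. 0.6ⁿ ≤ 73/2413.
0.6⁶ = 729/15625 is still above 73/2413 but 0.6⁷ = 2187/78125 is at or below it, so n = 7.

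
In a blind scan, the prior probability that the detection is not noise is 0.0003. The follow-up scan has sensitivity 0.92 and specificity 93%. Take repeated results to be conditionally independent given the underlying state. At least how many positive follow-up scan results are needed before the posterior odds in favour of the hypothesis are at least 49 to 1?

Prior odds: 0.0003 ÷ 0.9997 = 3/9997.
False-positive rate = 1 − 0.93 = 0.07; likelihood ratio of a positive = 0.92/0.07 = 92/7.
Target odds = 49.
Require (92/7)ⁿ ≥ 49 ÷ (3/9997) = 489853/3.
(92/7)⁴ = 71639296/2401 falls short of 489853/3 but (92/7)⁵ ≈392147 reaches it, so n = 5.

5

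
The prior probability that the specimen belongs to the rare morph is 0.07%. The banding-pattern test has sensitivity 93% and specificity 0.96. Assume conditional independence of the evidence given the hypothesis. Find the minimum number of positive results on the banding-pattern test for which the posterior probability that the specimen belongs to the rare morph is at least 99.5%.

4

Prior odds = 0.0007/0.9993 = 7/9993.
False-positive rate = 1 − 0.96 = 0.04; likelihood ratio of a positive = 0.93/0.04 = 23.25.
Target odds: 0.995 ÷ 0.005 = 199.
Need (7/9993) × 23.25ⁿ ≥ 199, i.e. 23.25ⁿ ≥ 1988607/7.
23.25³ = 804357/64 falls short of 1988607/7 but 23.25⁴ = 74805201/256 reaches it, so n = 4.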